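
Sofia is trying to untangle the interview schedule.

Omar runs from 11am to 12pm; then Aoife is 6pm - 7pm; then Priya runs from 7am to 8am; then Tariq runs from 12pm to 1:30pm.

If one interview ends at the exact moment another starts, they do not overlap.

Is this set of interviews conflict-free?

Yes

Sorted by start: Priya, Omar, Tariq, Aoife.
Omar starts after Priya ends; Priya is clear from here.
Tariq starts exactly when Omar ends (back-to-back, no overlap); Omar is clear from here.
Aoife starts after Tariq ends.
Every pair is clear; the schedule has no overlaps.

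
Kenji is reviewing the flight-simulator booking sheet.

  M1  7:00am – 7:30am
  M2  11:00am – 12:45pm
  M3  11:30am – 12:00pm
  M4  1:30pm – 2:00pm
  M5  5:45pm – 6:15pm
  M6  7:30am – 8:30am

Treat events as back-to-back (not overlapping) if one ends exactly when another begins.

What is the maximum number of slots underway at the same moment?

2

Sweep the timeline, counting +1 at each start and −1 at each end (ends before starts at a tie):
7:00am start M1 → 1
7:30am end M1 → 0
7:30am start M6 → 1
8:30am end M6 → 0
11:00am start M2 → 1
11:30am start M3 → 2
12:00pm end M3 → 1
12:45pm end M2 → 0
1:30pm start M4 → 1
2:00pm end M4 → 0
5:45pm start M5 → 1
6:15pm end M5 → 0
Peak is 2, at 11:30am (M2, M3).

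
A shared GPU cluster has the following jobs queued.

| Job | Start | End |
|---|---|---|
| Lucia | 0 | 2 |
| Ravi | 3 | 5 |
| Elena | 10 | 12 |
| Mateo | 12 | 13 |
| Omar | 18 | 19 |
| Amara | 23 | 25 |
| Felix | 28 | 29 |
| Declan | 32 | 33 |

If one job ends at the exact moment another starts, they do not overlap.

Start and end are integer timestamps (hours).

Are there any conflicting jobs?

No

Sorted by start: Lucia, Ravi, Elena, Mateo, Omar, Amara, Felix, Declan.
Ravi starts after Lucia ends; Lucia is clear from here.
Elena starts after Ravi ends; Ravi is clear from here.
Mateo starts exactly when Elena ends (back-to-back, no overlap); Elena is clear from here.
Omar starts after Mateo ends; Mateo is clear from here.
Amara starts after Omar ends; Omar is clear from here.
Felix starts after Amara ends; Amara is clear from here.
Declan starts after Felix ends.
Every pair is clear; the schedule has no overlaps.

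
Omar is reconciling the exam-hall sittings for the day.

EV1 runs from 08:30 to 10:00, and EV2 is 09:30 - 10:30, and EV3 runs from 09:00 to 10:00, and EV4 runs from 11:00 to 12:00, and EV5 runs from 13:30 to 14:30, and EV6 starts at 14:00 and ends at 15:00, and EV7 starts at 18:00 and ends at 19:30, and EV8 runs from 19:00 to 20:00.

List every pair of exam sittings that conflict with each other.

EV1 & EV2, EV1 & EV3, EV2 & EV3, EV5 & EV6, EV7 & EV8

Sorted by start: EV1, EV3, EV2, EV4, EV5, EV6, EV7, EV8.
EV3 starts before EV1 ends → EV1 and EV3 overlap.
EV2 starts before EV1 ends → EV1 and EV2 overlap.
EV4 starts after EV1 ends; EV1 is clear from here.
EV2 starts before EV3 ends → EV3 and EV2 overlap.
EV4 starts after EV3 ends; EV3 is clear from here.
EV4 starts after EV2 ends; EV2 is clear from here.
EV5 starts after EV4 ends; EV4 is clear from here.
EV6 starts before EV5 ends → EV5 and EV6 overlap.
EV7 starts after EV5 ends; EV5 is clear from here.
EV7 starts after EV6 ends; EV6 is clear from here.
EV8 starts before EV7 ends → EV7 and EV8 overlap.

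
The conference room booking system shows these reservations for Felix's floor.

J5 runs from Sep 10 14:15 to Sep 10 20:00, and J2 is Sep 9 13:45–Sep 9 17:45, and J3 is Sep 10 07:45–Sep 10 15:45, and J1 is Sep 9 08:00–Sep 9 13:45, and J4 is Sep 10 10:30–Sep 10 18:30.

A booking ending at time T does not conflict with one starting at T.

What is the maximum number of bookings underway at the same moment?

3

Walk through starts and ends in time order (an end at T is processed before a start at T):
Sep 9 08:00 start J1 → 1
Sep 9 13:45 end J1 → 0
Sep 9 13:45 start J2 → 1
Sep 9 17:45 end J2 → 0
Sep 10 07:45 start J3 → 1
Sep 10 10:30 start J4 → 2
Sep 10 14:15 start J5 → 3
Sep 10 15:45 end J3 → 2
Sep 10 18:30 end J4 → 1
Sep 10 20:00 end J5 → 0
Peak is 3, at Sep 10 14:15 (J3, J4, J5).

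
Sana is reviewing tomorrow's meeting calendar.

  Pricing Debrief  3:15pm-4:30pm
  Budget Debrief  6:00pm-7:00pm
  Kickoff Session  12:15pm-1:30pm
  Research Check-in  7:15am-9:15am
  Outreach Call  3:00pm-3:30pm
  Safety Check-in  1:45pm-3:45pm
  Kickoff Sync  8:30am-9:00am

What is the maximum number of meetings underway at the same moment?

Sweep the timeline, counting +1 at each start and −1 at each end (ends before starts at a tie):
7:15am start Research Check-in → 1
8:30am start Kickoff Sync → 2
9:00am end Kickoff Sync → 1
9:15am end Research Check-in → 0
12:15pm start Kickoff Session → 1
1:30pm end Kickoff Session → 0
1:45pm start Safety Check-in → 1
3:00pm start Outreach Call → 2
3:15pm start Pricing Debrief → 3
3:30pm end Outreach Call → 2
3:45pm end Safety Check-in → 1
4:30pm end Pricing Debrief → 0
6:00pm start Budget Debrief → 1
7:00pm end Budget Debrief → 0
Peak is 3, at 3:15pm (Outreach Call, Pricing Debrief, Safety Check-in).

3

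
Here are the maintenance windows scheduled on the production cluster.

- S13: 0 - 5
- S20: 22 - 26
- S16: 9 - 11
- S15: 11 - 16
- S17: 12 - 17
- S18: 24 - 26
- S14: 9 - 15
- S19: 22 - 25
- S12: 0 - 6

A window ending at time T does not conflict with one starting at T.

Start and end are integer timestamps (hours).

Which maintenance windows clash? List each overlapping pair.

Two intervals overlap when each starts before the other ends.
Sorted by start: S12, S13, S14, S16, S15, S17, S19, S20, S18.
S13 starts before S12 ends → S12 and S13 overlap.
S14 starts after S12 ends, so S12 has no further overlaps.
S14 starts after S13 ends, so S13 has no further overlaps.
S16 starts before S14 ends → S14 and S16 overlap.
S15 starts before S14 ends → S14 and S15 overlap.
S17 starts before S14 ends → S14 and S17 overlap.
S19 starts after S14 ends, so S14 has no further overlaps.
S15 starts exactly when S16 ends (back-to-back, no overlap), so S16 has no further overlaps.
S17 starts before S15 ends → S15 and S17 overlap.
S19 starts after S15 ends, so S15 has no further overlaps.
S19 starts after S17 ends, so S17 has no further overlaps.
S20 starts before S19 ends → S19 and S20 overlap.
S18 starts before S19 ends → S19 and S18 overlap.
S18 starts before S20 ends → S20 and S18 overlap.

S12 & S13, S14 & S15, S14 & S16, S14 & S17, S15 & S17, S18 & S19, S18 & S20, S19 & S20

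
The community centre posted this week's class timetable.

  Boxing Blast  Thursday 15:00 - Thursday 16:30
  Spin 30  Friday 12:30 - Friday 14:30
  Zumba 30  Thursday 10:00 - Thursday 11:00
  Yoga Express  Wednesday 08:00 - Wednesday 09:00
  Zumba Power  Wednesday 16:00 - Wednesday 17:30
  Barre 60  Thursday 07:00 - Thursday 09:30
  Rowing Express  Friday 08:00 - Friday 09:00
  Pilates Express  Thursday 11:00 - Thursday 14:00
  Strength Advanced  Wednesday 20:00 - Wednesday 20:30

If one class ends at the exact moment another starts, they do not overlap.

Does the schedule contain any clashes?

No

Check each pair: they overlap iff neither finishes before the other starts.
Sorted by start: Yoga Express, Zumba Power, Strength Advanced, Barre 60, Zumba 30, Pilates Express, Boxing Blast, Rowing Express, Spin 30.
Zumba Power starts after Yoga Express ends, so Yoga Express has no further overlaps.
Strength Advanced starts after Zumba Power ends, so Zumba Power has no further overlaps.
Barre 60 starts after Strength Advanced ends, so Strength Advanced has no further overlaps.
Zumba 30 starts after Barre 60 ends, so Barre 60 has no further overlaps.
Pilates Express starts exactly when Zumba 30 ends (back-to-back, no overlap), so Zumba 30 has no further overlaps.
Boxing Blast starts after Pilates Express ends, so Pilates Express has no further overlaps.
Rowing Express starts after Boxing Blast ends, so Boxing Blast has no further overlaps.
Spin 30 starts after Rowing Express ends.
Every pair is clear; the schedule has no overlaps.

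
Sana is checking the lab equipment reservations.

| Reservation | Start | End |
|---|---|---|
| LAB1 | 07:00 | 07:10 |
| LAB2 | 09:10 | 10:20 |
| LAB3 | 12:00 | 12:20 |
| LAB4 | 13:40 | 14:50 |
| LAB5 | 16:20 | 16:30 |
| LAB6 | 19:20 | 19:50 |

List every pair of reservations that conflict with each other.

none

Sorted by start: LAB1, LAB2, LAB3, LAB4, LAB5, LAB6.
LAB2 starts after LAB1 ends, so LAB1 has no further overlaps.
LAB3 starts after LAB2 ends, so LAB2 has no further overlaps.
LAB4 starts after LAB3 ends, so LAB3 has no further overlaps.
LAB5 starts after LAB4 ends, so LAB4 has no further overlaps.
LAB6 starts after LAB5 ends.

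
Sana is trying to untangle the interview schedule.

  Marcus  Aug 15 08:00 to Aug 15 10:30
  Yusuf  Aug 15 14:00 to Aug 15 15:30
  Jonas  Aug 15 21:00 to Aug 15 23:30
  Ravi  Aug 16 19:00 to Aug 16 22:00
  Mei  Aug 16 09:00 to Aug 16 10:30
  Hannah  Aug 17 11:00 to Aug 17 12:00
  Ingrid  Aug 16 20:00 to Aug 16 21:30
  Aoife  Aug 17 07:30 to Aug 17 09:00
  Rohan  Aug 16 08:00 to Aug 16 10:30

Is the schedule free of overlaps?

Sorted by start: Marcus, Yusuf, Jonas, Rohan, Mei, Ravi, Ingrid, Aoife, Hannah.
Yusuf starts after Marcus ends; Marcus is clear from here.
Jonas starts after Yusuf ends; Yusuf is clear from here.
Rohan starts after Jonas ends; Jonas is clear from here.
Mei starts before Rohan ends → Rohan and Mei overlap.
That's a conflict, so the schedule is not conflict-free.

No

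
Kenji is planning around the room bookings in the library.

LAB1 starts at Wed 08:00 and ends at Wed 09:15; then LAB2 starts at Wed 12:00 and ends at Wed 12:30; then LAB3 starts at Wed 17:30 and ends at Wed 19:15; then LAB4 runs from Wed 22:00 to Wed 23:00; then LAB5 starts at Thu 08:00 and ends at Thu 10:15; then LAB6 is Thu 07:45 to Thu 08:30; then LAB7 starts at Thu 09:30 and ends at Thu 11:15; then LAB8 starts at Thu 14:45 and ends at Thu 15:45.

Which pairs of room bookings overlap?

LAB5 & LAB6, LAB5 & LAB7

Sorted by start: LAB1, LAB2, LAB3, LAB4, LAB6, LAB5, LAB7, LAB8.
LAB2 starts after LAB1 ends, so nothing later overlaps LAB1 either.
LAB3 starts after LAB2 ends, so nothing later overlaps LAB2 either.
LAB4 starts after LAB3 ends, so nothing later overlaps LAB3 either.
LAB6 starts after LAB4 ends, so nothing later overlaps LAB4 either.
LAB5 starts before LAB6 ends → LAB6 and LAB5 overlap.
LAB7 starts after LAB6 ends, so nothing later overlaps LAB6 either.
LAB7 starts before LAB5 ends → LAB5 and LAB7 overlap.
LAB8 starts after LAB5 ends.
LAB8 starts after LAB7 ends.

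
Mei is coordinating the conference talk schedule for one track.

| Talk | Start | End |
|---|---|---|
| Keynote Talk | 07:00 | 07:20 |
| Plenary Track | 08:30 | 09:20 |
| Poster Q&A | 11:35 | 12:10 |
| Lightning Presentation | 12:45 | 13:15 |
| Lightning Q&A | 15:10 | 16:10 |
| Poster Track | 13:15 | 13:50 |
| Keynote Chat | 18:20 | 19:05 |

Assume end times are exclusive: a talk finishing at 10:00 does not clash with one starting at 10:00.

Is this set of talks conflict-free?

Yes

Sorted by start: Keynote Talk, Plenary Track, Poster Q&A, Lightning Presentation, Poster Track, Lightning Q&A, Keynote Chat.
Plenary Track starts after Keynote Talk ends — done with Keynote Talk.
Poster Q&A starts after Plenary Track ends — done with Plenary Track.
Lightning Presentation starts after Poster Q&A ends — done with Poster Q&A.
Poster Track starts exactly when Lightning Presentation ends (back-to-back, no overlap) — done with Lightning Presentation.
Lightning Q&A starts after Poster Track ends — done with Poster Track.
Keynote Chat starts after Lightning Q&A ends.
Every pair is clear; the schedule has no overlaps.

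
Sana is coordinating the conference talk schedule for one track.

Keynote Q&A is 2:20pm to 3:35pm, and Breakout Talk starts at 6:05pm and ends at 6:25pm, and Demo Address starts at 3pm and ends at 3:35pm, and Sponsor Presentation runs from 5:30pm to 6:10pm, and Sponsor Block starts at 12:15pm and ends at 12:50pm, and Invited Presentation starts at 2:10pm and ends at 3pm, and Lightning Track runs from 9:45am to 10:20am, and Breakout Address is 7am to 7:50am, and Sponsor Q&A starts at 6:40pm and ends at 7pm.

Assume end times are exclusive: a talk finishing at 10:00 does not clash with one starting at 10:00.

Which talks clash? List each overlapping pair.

Breakout Talk & Sponsor Presentation, Demo Address & Keynote Q&A, Invited Presentation & Keynote Q&A

Sorted by start: Breakout Address, Lightning Track, Sponsor Block, Invited Presentation, Keynote Q&A, Demo Address, Sponsor Presentation, Breakout Talk, Sponsor Q&A.
Lightning Track starts after Breakout Address ends, so nothing later overlaps Breakout Address either.
Sponsor Block starts after Lightning Track ends, so nothing later overlaps Lightning Track either.
Invited Presentation starts after Sponsor Block ends, so nothing later overlaps Sponsor Block either.
Keynote Q&A starts before Invited Presentation ends → Invited Presentation and Keynote Q&A overlap.
Demo Address starts exactly when Invited Presentation ends (back-to-back, no overlap), so nothing later overlaps Invited Presentation either.
Demo Address starts before Keynote Q&A ends → Keynote Q&A and Demo Address overlap.
Sponsor Presentation starts after Keynote Q&A ends, so nothing later overlaps Keynote Q&A either.
Sponsor Presentation starts after Demo Address ends, so nothing later overlaps Demo Address either.
Breakout Talk starts before Sponsor Presentation ends → Sponsor Presentation and Breakout Talk overlap.
Sponsor Q&A starts after Sponsor Presentation ends.
Sponsor Q&A starts after Breakout Talk ends.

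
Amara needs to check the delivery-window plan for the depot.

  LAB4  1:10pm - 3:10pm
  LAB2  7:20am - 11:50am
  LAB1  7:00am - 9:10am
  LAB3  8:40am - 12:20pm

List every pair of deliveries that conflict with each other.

LAB1 & LAB2, LAB1 & LAB3, LAB2 & LAB3

Two intervals overlap when each starts before the other ends.
Sorted by start: LAB1, LAB2, LAB3, LAB4.
LAB2 starts before LAB1 ends → LAB1 and LAB2 overlap.
LAB3 starts before LAB1 ends → LAB1 and LAB3 overlap.
LAB4 starts after LAB1 ends.
LAB3 starts before LAB2 ends → LAB2 and LAB3 overlap.
LAB4 starts after LAB2 ends.
LAB4 starts after LAB3 ends.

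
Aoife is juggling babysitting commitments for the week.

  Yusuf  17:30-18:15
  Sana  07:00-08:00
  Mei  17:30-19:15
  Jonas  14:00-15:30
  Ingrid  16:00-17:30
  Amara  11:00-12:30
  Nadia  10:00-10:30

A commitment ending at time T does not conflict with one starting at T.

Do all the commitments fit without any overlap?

Sorted by start: Sana, Nadia, Amara, Jonas, Ingrid, Yusuf, Mei.
Nadia starts after Sana ends, so Sana has no further overlaps.
Amara starts after Nadia ends, so Nadia has no further overlaps.
Jonas starts after Amara ends, so Amara has no further overlaps.
Ingrid starts after Jonas ends, so Jonas has no further overlaps.
Yusuf starts exactly when Ingrid ends (back-to-back, no overlap), so Ingrid has no further overlaps.
Mei starts before Yusuf ends → Yusuf and Mei overlap.
That's a conflict, so the schedule is not conflict-free.

No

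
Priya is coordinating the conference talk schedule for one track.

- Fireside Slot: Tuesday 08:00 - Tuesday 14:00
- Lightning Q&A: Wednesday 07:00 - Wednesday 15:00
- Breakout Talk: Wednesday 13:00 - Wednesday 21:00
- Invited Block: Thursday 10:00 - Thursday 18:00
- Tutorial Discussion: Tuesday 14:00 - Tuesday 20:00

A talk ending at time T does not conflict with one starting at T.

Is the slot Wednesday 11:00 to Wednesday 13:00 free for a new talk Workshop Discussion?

No — it overlaps Lightning Q&A

Fireside Slot: ends Tuesday 14:00 at or before Workshop Discussion starts Wednesday 11:00 → clear.
Tutorial Discussion: ends Tuesday 20:00 at or before Workshop Discussion starts Wednesday 11:00 → clear.
Lightning Q&A: starts Wednesday 07:00 before Workshop Discussion ends Wednesday 13:00, and ends Wednesday 15:00 after Workshop Discussion starts Wednesday 11:00 → overlap.
Breakout Talk: starts Wednesday 13:00 at or after Workshop Discussion ends Wednesday 13:00 → clear.
Invited Block: starts Thursday 10:00 at or after Workshop Discussion ends Wednesday 13:00 → clear.
Workshop Discussion overlaps Lightning Q&A.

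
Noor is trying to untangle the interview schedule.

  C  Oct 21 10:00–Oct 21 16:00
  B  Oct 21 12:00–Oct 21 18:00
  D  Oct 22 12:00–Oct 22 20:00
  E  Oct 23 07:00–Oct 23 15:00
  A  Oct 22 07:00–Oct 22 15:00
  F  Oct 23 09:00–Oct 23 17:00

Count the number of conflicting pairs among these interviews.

3

Sorted by start: C, B, A, D, E, F.
B starts before C ends → C and B overlap.
A starts after C ends — done with C.
A starts after B ends — done with B.
D starts before A ends → A and D overlap.
E starts after A ends — done with A.
E starts after D ends — done with D.
F starts before E ends → E and F overlap.
Overlapping pairs: A & D, B & C, E & F — 3 in total.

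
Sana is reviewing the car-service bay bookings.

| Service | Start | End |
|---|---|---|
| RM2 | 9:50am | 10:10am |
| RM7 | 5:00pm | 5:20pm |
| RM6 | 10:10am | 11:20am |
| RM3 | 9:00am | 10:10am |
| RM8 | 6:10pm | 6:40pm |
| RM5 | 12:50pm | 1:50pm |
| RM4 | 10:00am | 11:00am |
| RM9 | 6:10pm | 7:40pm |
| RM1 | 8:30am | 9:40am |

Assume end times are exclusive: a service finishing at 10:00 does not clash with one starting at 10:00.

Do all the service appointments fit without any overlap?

Check each pair: they overlap iff neither finishes before the other starts.
Sorted by start: RM1, RM3, RM2, RM4, RM6, RM5, RM7, RM8, RM9.
RM3 starts before RM1 ends → RM1 and RM3 overlap.
That's a conflict, so the schedule is not conflict-free.

No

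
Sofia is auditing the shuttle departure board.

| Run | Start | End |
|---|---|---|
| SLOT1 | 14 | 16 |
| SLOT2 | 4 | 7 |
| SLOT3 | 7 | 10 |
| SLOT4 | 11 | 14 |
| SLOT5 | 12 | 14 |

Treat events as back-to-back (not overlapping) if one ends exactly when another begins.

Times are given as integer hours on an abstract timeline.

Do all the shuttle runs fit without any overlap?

No

Two intervals overlap when each starts before the other ends.
Sorted by start: SLOT2, SLOT3, SLOT4, SLOT5, SLOT1.
SLOT3 starts exactly when SLOT2 ends (back-to-back, no overlap) — done with SLOT2.
SLOT4 starts after SLOT3 ends — done with SLOT3.
SLOT5 starts before SLOT4 ends → SLOT4 and SLOT5 overlap.
That's a conflict, so the schedule is not conflict-free.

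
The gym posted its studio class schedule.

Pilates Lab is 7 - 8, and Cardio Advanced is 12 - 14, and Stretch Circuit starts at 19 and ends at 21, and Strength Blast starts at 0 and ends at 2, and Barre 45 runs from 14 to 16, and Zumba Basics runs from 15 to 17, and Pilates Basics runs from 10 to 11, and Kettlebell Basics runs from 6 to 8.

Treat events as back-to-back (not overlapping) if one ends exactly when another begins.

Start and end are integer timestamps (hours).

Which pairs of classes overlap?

Barre 45 & Zumba Basics, Kettlebell Basics & Pilates Lab

Sorted by start: Strength Blast, Kettlebell Basics, Pilates Lab, Pilates Basics, Cardio Advanced, Barre 45, Zumba Basics, Stretch Circuit.
Kettlebell Basics starts after Strength Blast ends; Strength Blast is clear from here.
Pilates Lab starts before Kettlebell Basics ends → Kettlebell Basics and Pilates Lab overlap.
Pilates Basics starts after Kettlebell Basics ends; Kettlebell Basics is clear from here.
Pilates Basics starts after Pilates Lab ends; Pilates Lab is clear from here.
Cardio Advanced starts after Pilates Basics ends; Pilates Basics is clear from here.
Barre 45 starts exactly when Cardio Advanced ends (back-to-back, no overlap); Cardio Advanced is clear from here.
Zumba Basics starts before Barre 45 ends → Barre 45 and Zumba Basics overlap.
Stretch Circuit starts after Barre 45 ends.
Stretch Circuit starts after Zumba Basics ends.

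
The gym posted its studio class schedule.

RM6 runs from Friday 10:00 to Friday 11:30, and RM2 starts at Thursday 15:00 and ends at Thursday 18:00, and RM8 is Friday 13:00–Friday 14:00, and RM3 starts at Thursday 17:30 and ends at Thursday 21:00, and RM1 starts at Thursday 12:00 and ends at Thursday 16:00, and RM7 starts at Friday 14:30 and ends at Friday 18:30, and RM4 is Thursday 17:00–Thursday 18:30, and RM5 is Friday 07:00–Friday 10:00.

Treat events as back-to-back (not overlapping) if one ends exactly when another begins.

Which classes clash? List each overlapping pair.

RM1 & RM2, RM2 & RM3, RM2 & RM4, RM3 & RM4

Sorted by start: RM1, RM2, RM4, RM3, RM5, RM6, RM8, RM7.
RM2 starts before RM1 ends → RM1 and RM2 overlap.
RM4 starts after RM1 ends — done with RM1.
RM4 starts before RM2 ends → RM2 and RM4 overlap.
RM3 starts before RM2 ends → RM2 and RM3 overlap.
RM5 starts after RM2 ends — done with RM2.
RM3 starts before RM4 ends → RM4 and RM3 overlap.
RM5 starts after RM4 ends — done with RM4.
RM5 starts after RM3 ends — done with RM3.
RM6 starts exactly when RM5 ends (back-to-back, no overlap) — done with RM5.
RM8 starts after RM6 ends — done with RM6.
RM7 starts after RM8 ends.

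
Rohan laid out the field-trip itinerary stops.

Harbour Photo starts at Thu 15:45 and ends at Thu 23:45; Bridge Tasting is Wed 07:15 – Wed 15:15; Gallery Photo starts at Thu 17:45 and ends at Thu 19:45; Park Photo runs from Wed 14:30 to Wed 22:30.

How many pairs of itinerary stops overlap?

2

Two intervals overlap when each starts before the other ends.
Sorted by start: Bridge Tasting, Park Photo, Harbour Photo, Gallery Photo.
Park Photo starts before Bridge Tasting ends → Bridge Tasting and Park Photo overlap.
Harbour Photo starts after Bridge Tasting ends; Bridge Tasting is clear from here.
Harbour Photo starts after Park Photo ends; Park Photo is clear from here.
Gallery Photo starts before Harbour Photo ends → Harbour Photo and Gallery Photo overlap.
Overlapping pairs: Bridge Tasting & Park Photo, Gallery Photo & Harbour Photo — 2 in total.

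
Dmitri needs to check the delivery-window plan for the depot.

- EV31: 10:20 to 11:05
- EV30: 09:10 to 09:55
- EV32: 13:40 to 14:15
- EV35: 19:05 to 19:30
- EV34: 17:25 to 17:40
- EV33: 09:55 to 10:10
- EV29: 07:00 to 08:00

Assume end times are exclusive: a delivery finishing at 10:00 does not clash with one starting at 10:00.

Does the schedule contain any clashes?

Sorted by start: EV29, EV30, EV33, EV31, EV32, EV34, EV35.
EV30 starts after EV29 ends; EV29 is clear from here.
EV33 starts exactly when EV30 ends (back-to-back, no overlap); EV30 is clear from here.
EV31 starts after EV33 ends; EV33 is clear from here.
EV32 starts after EV31 ends; EV31 is clear from here.
EV34 starts after EV32 ends; EV32 is clear from here.
EV35 starts after EV34 ends.
Every pair is clear; the schedule has no overlaps.

No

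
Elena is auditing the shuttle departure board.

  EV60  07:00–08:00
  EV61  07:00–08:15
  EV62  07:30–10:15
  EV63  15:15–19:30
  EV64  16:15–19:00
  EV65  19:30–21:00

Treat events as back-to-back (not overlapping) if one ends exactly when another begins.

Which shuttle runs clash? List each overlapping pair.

EV60 & EV61, EV60 & EV62, EV61 & EV62, EV63 & EV64

Sorted by start: EV60, EV61, EV62, EV63, EV64, EV65.
EV61 starts before EV60 ends → EV60 and EV61 overlap.
EV62 starts before EV60 ends → EV60 and EV62 overlap.
EV63 starts after EV60 ends; EV60 is clear from here.
EV62 starts before EV61 ends → EV61 and EV62 overlap.
EV63 starts after EV61 ends; EV61 is clear from here.
EV63 starts after EV62 ends; EV62 is clear from here.
EV64 starts before EV63 ends → EV63 and EV64 overlap.
EV65 starts exactly when EV63 ends (back-to-back, no overlap).
EV65 starts after EV64 ends.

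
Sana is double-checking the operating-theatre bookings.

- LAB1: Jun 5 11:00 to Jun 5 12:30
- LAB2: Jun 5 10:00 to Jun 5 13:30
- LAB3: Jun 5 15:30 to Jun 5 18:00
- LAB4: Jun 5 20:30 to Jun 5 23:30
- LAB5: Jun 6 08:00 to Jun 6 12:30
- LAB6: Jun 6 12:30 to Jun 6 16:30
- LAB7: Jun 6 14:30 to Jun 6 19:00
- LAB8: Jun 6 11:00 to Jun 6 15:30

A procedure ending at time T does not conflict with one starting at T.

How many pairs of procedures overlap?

Sorted by start: LAB2, LAB1, LAB3, LAB4, LAB5, LAB8, LAB6, LAB7.
LAB1 starts before LAB2 ends → LAB2 and LAB1 overlap.
LAB3 starts after LAB2 ends, so nothing later overlaps LAB2 either.
LAB3 starts after LAB1 ends, so nothing later overlaps LAB1 either.
LAB4 starts after LAB3 ends, so nothing later overlaps LAB3 either.
LAB5 starts after LAB4 ends, so nothing later overlaps LAB4 either.
LAB8 starts before LAB5 ends → LAB5 and LAB8 overlap.
LAB6 starts exactly when LAB5 ends (back-to-back, no overlap), so nothing later overlaps LAB5 either.
LAB6 starts before LAB8 ends → LAB8 and LAB6 overlap.
LAB7 starts before LAB8 ends → LAB8 and LAB7 overlap.
LAB7 starts before LAB6 ends → LAB6 and LAB7 overlap.
Overlapping pairs: LAB1 & LAB2, LAB5 & LAB8, LAB6 & LAB7, LAB6 & LAB8, LAB7 & LAB8 — 5 in total.

5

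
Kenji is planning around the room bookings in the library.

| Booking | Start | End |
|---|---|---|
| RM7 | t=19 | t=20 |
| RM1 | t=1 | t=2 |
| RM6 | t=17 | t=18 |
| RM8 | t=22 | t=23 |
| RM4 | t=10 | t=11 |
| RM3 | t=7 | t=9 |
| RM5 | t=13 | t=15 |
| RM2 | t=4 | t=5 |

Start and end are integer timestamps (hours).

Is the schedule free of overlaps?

Yes

Check each pair: they overlap iff neither finishes before the other starts.
Sorted by start: RM1, RM2, RM3, RM4, RM5, RM6, RM7, RM8.
RM2 starts after RM1 ends — done with RM1.
RM3 starts after RM2 ends — done with RM2.
RM4 starts after RM3 ends — done with RM3.
RM5 starts after RM4 ends — done with RM4.
RM6 starts after RM5 ends — done with RM5.
RM7 starts after RM6 ends — done with RM6.
RM8 starts after RM7 ends.
Every pair is clear; the schedule has no overlaps.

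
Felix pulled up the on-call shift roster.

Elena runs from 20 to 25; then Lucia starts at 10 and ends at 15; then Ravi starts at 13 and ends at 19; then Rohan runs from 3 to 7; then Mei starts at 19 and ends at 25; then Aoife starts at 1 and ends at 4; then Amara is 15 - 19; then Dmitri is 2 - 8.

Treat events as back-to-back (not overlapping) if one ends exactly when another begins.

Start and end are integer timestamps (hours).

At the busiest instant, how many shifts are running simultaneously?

Sweep the timeline, counting +1 at each start and −1 at each end (ends before starts at a tie):
1 start Aoife → 1
2 start Dmitri → 2
3 start Rohan → 3
4 end Aoife → 2
7 end Rohan → 1
8 end Dmitri → 0
10 start Lucia → 1
13 start Ravi → 2
15 end Lucia → 1
15 start Amara → 2
19 end Amara → 1
19 end Ravi → 0
19 start Mei → 1
20 start Elena → 2
25 end Elena → 1
25 end Mei → 0
Peak is 3, at 3 (Aoife, Dmitri, Rohan).

3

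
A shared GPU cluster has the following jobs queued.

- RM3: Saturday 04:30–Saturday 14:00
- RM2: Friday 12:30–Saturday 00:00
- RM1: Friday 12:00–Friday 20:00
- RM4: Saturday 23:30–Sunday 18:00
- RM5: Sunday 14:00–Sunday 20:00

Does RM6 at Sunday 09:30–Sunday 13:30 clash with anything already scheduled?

RM1: ends Friday 20:00 at or before RM6 starts Sunday 09:30 → clear.
RM2: ends Saturday 00:00 at or before RM6 starts Sunday 09:30 → clear.
RM3: ends Saturday 14:00 at or before RM6 starts Sunday 09:30 → clear.
RM4: starts Saturday 23:30 before RM6 ends Sunday 13:30, and ends Sunday 18:00 after RM6 starts Sunday 09:30 → overlap.
RM5: starts Sunday 14:00 at or after RM6 ends Sunday 13:30 → clear.
RM6 overlaps RM4.

Yes — it overlaps RM4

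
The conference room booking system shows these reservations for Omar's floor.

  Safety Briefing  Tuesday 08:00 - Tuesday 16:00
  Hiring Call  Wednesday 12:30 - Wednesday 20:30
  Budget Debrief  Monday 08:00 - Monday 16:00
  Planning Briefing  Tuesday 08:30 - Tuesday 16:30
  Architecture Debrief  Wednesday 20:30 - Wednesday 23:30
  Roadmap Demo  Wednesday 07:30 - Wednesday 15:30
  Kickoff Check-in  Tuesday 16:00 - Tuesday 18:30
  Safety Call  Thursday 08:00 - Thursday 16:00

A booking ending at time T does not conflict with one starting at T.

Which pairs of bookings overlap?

Hiring Call & Roadmap Demo, Kickoff Check-in & Planning Briefing, Planning Briefing & Safety Briefing

Sorted by start: Budget Debrief, Safety Briefing, Planning Briefing, Kickoff Check-in, Roadmap Demo, Hiring Call, Architecture Debrief, Safety Call.
Safety Briefing starts after Budget Debrief ends — done with Budget Debrief.
Planning Briefing starts before Safety Briefing ends → Safety Briefing and Planning Briefing overlap.
Kickoff Check-in starts exactly when Safety Briefing ends (back-to-back, no overlap) — done with Safety Briefing.
Kickoff Check-in starts before Planning Briefing ends → Planning Briefing and Kickoff Check-in overlap.
Roadmap Demo starts after Planning Briefing ends — done with Planning Briefing.
Roadmap Demo starts after Kickoff Check-in ends — done with Kickoff Check-in.
Hiring Call starts before Roadmap Demo ends → Roadmap Demo and Hiring Call overlap.
Architecture Debrief starts after Roadmap Demo ends — done with Roadmap Demo.
Architecture Debrief starts exactly when Hiring Call ends (back-to-back, no overlap) — done with Hiring Call.
Safety Call starts after Architecture Debrief ends.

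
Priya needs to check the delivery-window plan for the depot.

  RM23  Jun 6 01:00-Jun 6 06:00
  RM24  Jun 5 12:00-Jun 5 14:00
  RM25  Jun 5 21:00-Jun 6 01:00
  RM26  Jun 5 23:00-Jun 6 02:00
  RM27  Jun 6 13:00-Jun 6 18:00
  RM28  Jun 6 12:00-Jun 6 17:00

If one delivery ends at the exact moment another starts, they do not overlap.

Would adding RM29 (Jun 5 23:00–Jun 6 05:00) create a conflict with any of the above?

Yes — it overlaps RM23, RM25, RM26

RM24: ends Jun 5 14:00 at or before RM29 starts Jun 5 23:00 → clear.
RM25: starts Jun 5 21:00 before RM29 ends Jun 6 05:00, and ends Jun 6 01:00 after RM29 starts Jun 5 23:00 → overlap.
RM26: starts Jun 5 23:00 before RM29 ends Jun 6 05:00, and ends Jun 6 02:00 after RM29 starts Jun 5 23:00 → overlap.
RM23: starts Jun 6 01:00 before RM29 ends Jun 6 05:00, and ends Jun 6 06:00 after RM29 starts Jun 5 23:00 → overlap.
RM28: starts Jun 6 12:00 at or after RM29 ends Jun 6 05:00 → clear.
RM27: starts Jun 6 13:00 at or after RM29 ends Jun 6 05:00 → clear.
RM29 overlaps RM23, RM25, RM26.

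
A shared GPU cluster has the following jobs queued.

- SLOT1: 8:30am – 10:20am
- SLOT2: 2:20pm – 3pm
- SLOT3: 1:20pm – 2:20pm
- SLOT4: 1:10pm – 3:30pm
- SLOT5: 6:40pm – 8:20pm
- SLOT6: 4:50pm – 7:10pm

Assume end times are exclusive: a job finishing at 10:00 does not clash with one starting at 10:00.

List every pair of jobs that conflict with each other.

SLOT2 & SLOT4, SLOT3 & SLOT4, SLOT5 & SLOT6

Sorted by start: SLOT1, SLOT4, SLOT3, SLOT2, SLOT6, SLOT5.
SLOT4 starts after SLOT1 ends — done with SLOT1.
SLOT3 starts before SLOT4 ends → SLOT4 and SLOT3 overlap.
SLOT2 starts before SLOT4 ends → SLOT4 and SLOT2 overlap.
SLOT6 starts after SLOT4 ends — done with SLOT4.
SLOT2 starts exactly when SLOT3 ends (back-to-back, no overlap) — done with SLOT3.
SLOT6 starts after SLOT2 ends — done with SLOT2.
SLOT5 starts before SLOT6 ends → SLOT6 and SLOT5 overlap.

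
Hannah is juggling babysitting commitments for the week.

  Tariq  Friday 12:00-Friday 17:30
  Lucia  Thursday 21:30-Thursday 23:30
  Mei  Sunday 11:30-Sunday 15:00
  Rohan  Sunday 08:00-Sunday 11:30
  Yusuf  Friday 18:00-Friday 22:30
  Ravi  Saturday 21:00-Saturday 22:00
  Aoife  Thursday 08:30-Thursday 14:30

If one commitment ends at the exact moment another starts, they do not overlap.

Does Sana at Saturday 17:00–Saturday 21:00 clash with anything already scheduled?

Aoife: ends Thursday 14:30 at or before Sana starts Saturday 17:00 → clear.
Lucia: ends Thursday 23:30 at or before Sana starts Saturday 17:00 → clear.
Tariq: ends Friday 17:30 at or before Sana starts Saturday 17:00 → clear.
Yusuf: ends Friday 22:30 at or before Sana starts Saturday 17:00 → clear.
Ravi: starts Saturday 21:00 at or after Sana ends Saturday 21:00 → clear.
Rohan: starts Sunday 08:00 at or after Sana ends Saturday 21:00 → clear.
Mei: starts Sunday 11:30 at or after Sana ends Saturday 21:00 → clear.

No — it doesn't clash with anything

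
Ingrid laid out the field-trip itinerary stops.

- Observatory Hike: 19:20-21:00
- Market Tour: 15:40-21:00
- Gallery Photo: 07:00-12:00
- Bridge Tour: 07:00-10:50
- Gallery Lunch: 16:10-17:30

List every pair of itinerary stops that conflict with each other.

Sorted by start: Gallery Photo, Bridge Tour, Market Tour, Gallery Lunch, Observatory Hike.
Bridge Tour starts before Gallery Photo ends → Gallery Photo and Bridge Tour overlap.
Market Tour starts after Gallery Photo ends; Gallery Photo is clear from here.
Market Tour starts after Bridge Tour ends; Bridge Tour is clear from here.
Gallery Lunch starts before Market Tour ends → Market Tour and Gallery Lunch overlap.
Observatory Hike starts before Market Tour ends → Market Tour and Observatory Hike overlap.
Observatory Hike starts after Gallery Lunch ends.

Bridge Tour & Gallery Photo, Gallery Lunch & Market Tour, Market Tour & Observatory Hike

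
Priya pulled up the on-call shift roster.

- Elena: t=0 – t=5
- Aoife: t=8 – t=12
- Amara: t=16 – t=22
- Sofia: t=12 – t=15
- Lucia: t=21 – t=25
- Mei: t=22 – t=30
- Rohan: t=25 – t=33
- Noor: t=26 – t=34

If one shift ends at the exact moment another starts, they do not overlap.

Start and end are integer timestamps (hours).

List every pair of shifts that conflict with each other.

Amara & Lucia, Lucia & Mei, Mei & Noor, Mei & Rohan, Noor & Rohan

Sorted by start: Elena, Aoife, Sofia, Amara, Lucia, Mei, Rohan, Noor.
Aoife starts after Elena ends; Elena is clear from here.
Sofia starts exactly when Aoife ends (back-to-back, no overlap); Aoife is clear from here.
Amara starts after Sofia ends; Sofia is clear from here.
Lucia starts before Amara ends → Amara and Lucia overlap.
Mei starts exactly when Amara ends (back-to-back, no overlap); Amara is clear from here.
Mei starts before Lucia ends → Lucia and Mei overlap.
Rohan starts exactly when Lucia ends (back-to-back, no overlap); Lucia is clear from here.
Rohan starts before Mei ends → Mei and Rohan overlap.
Noor starts before Mei ends → Mei and Noor overlap.
Noor starts before Rohan ends → Rohan and Noor overlap.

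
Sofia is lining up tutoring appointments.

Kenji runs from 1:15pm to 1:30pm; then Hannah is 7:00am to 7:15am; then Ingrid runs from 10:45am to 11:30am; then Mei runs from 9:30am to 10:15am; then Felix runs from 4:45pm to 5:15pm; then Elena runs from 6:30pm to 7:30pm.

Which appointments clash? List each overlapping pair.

no conflicts

Sorted by start: Hannah, Mei, Ingrid, Kenji, Felix, Elena.
Mei starts after Hannah ends, so nothing later overlaps Hannah either.
Ingrid starts after Mei ends, so nothing later overlaps Mei either.
Kenji starts after Ingrid ends, so nothing later overlaps Ingrid either.
Felix starts after Kenji ends, so nothing later overlaps Kenji either.
Elena starts after Felix ends.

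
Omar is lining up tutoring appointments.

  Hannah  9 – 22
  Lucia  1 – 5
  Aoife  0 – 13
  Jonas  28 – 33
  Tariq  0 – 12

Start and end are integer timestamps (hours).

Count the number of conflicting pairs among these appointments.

5

Two intervals overlap when each starts before the other ends.
Sorted by start: Aoife, Tariq, Lucia, Hannah, Jonas.
Tariq starts before Aoife ends → Aoife and Tariq overlap.
Lucia starts before Aoife ends → Aoife and Lucia overlap.
Hannah starts before Aoife ends → Aoife and Hannah overlap.
Jonas starts after Aoife ends.
Lucia starts before Tariq ends → Tariq and Lucia overlap.
Hannah starts before Tariq ends → Tariq and Hannah overlap.
Jonas starts after Tariq ends.
Hannah starts after Lucia ends — done with Lucia.
Jonas starts after Hannah ends.
Overlapping pairs: Aoife & Hannah, Aoife & Lucia, Aoife & Tariq, Hannah & Tariq, Lucia & Tariq — 5 in total.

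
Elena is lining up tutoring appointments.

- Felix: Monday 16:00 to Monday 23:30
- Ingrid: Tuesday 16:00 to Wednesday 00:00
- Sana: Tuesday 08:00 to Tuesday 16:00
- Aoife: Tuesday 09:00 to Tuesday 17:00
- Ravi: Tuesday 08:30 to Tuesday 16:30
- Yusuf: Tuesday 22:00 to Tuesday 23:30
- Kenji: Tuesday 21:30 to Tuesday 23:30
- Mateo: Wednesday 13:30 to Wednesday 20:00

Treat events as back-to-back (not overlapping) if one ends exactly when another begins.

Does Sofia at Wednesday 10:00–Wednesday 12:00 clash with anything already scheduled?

No — it doesn't clash with anything

Felix: ends Monday 23:30 at or before Sofia starts Wednesday 10:00 → clear.
Sana: ends Tuesday 16:00 at or before Sofia starts Wednesday 10:00 → clear.
Ravi: ends Tuesday 16:30 at or before Sofia starts Wednesday 10:00 → clear.
Aoife: ends Tuesday 17:00 at or before Sofia starts Wednesday 10:00 → clear.
Ingrid: ends Wednesday 00:00 at or before Sofia starts Wednesday 10:00 → clear.
Kenji: ends Tuesday 23:30 at or before Sofia starts Wednesday 10:00 → clear.
Yusuf: ends Tuesday 23:30 at or before Sofia starts Wednesday 10:00 → clear.
Mateo: starts Wednesday 13:30 at or after Sofia ends Wednesday 12:00 → clear.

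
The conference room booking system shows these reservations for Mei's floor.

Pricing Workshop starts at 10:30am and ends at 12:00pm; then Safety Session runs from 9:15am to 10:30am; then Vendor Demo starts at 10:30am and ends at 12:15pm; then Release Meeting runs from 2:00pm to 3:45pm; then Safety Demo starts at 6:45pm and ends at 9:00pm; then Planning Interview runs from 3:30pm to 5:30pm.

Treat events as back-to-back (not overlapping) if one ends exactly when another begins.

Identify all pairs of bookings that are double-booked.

Planning Interview & Release Meeting, Pricing Workshop & Vendor Demo

Sorted by start: Safety Session, Vendor Demo, Pricing Workshop, Release Meeting, Planning Interview, Safety Demo.
Vendor Demo starts exactly when Safety Session ends (back-to-back, no overlap), so nothing later overlaps Safety Session either.
Pricing Workshop starts before Vendor Demo ends → Vendor Demo and Pricing Workshop overlap.
Release Meeting starts after Vendor Demo ends, so nothing later overlaps Vendor Demo either.
Release Meeting starts after Pricing Workshop ends, so nothing later overlaps Pricing Workshop either.
Planning Interview starts before Release Meeting ends → Release Meeting and Planning Interview overlap.
Safety Demo starts after Release Meeting ends.
Safety Demo starts after Planning Interview ends.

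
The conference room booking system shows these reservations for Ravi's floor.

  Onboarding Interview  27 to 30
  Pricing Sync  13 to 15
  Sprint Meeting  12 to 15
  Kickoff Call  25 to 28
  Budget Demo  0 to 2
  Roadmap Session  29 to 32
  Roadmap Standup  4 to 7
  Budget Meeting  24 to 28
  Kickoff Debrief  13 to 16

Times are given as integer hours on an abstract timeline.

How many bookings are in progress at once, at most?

Sort all start/end points and keep a running count:
0 start Budget Demo → 1
2 end Budget Demo → 0
4 start Roadmap Standup → 1
7 end Roadmap Standup → 0
12 start Sprint Meeting → 1
13 start Kickoff Debrief → 2
13 start Pricing Sync → 3
15 end Pricing Sync → 2
15 end Sprint Meeting → 1
16 end Kickoff Debrief → 0
24 start Budget Meeting → 1
25 start Kickoff Call → 2
27 start Onboarding Interview → 3
28 end Budget Meeting → 2
28 end Kickoff Call → 1
29 start Roadmap Session → 2
30 end Onboarding Interview → 1
32 end Roadmap Session → 0
Peak is 3, at 13 (Kickoff Debrief, Pricing Sync, Sprint Meeting).

3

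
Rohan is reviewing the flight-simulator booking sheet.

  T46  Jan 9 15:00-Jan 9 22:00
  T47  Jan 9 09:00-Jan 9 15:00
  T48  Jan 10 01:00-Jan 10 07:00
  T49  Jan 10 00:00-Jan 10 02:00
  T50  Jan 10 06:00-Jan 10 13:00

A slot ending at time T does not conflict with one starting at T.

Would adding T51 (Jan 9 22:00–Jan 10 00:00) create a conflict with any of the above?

T47: ends Jan 9 15:00 at or before T51 starts Jan 9 22:00 → clear.
T46: ends Jan 9 22:00 at or before T51 starts Jan 9 22:00 → clear.
T49: starts Jan 10 00:00 at or after T51 ends Jan 10 00:00 → clear.
T48: starts Jan 10 01:00 at or after T51 ends Jan 10 00:00 → clear.
T50: starts Jan 10 06:00 at or after T51 ends Jan 10 00:00 → clear.

No — it doesn't clash with anything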